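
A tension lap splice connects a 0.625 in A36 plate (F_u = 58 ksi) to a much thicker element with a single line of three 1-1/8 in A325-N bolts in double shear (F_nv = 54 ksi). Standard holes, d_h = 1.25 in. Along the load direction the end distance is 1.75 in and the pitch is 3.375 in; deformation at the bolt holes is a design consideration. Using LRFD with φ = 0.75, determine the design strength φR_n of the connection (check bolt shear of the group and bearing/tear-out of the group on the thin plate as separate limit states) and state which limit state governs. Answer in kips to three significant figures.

Bolt shear: A_b = π·1.125²/4 = 0.994 in²; R_n = 54 × 0.994 × 3 × 2 = 322.1 kips → 0.75 × 322.1 = 242 kips.
Bearing (1.2 l_c t F_u ≤ 2.4 d t F_u): upper limit = 2.4·1.125·0.625·58 = 97.87 kips.
  Edge l_c = 1.75 − 1.25/2 = 1.125 → r_n = 48.94 kips; interior l_c = 3.375 − 1.25 = 2.125 → r_n = 92.44 kips.
  R_n,bearing = 1·48.94 + 2·92.44 = 233.8 kips → 0.75 × 233.8 = 175 kips.
Bearing governs: 175 kips.

175 kips (bearing governs)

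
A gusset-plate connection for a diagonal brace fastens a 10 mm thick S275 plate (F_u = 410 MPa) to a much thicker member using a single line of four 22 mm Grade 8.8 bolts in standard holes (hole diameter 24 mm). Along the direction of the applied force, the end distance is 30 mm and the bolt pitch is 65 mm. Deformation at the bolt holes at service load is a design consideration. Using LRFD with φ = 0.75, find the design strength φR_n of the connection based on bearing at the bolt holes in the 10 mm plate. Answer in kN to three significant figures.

520 kN

Per bolt r_n = 1.2 l_c t F_u ≤ 2.4 d t F_u; upper limit = 2.4 × 22 × 10 × 410 / 1000 = 216.5 kN.
Edge bolt: l_c = 30 − 24/2 = 18 mm → 1.2 × 18 × 10 × 410 / 1000 = 88.56 → r_n = 88.56 kN.
Interior bolts: l_c = 65 − 24 = 41 mm → 1.2 × 41 × 10 × 410 / 1000 = 201.7 → r_n = 201.7 kN.
R_n = 1 × 88.56 + 3 × 201.7 = 693.7 kN.
Design strength φR_n = 0.75 × 693.7 = 520 kN.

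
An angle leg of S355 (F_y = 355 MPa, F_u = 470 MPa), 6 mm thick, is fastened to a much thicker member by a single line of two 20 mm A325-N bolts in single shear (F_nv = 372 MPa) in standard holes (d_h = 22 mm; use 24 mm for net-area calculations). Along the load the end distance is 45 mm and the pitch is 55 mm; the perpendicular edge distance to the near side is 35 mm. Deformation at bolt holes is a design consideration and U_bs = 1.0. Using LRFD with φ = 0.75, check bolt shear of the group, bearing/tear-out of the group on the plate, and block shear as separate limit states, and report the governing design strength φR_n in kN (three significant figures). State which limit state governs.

Bolt shear: A_b = π·20²/4 = 314.2 mm²; R_n = 372 × 314.2 × 2 × 1 / 1000 = 233.7 kN → 0.75 × 233.7 = 175 kN.
Bearing: edge l_c = 34, r_n = 115.1 kN; interior l_c = 33, r_n = 111.7 kN; R_n = 115.1 + 1·111.7 = 226.7 kN → 170 kN.
Block shear: A_gv = 600, A_nv = 384, A_nt = 138 mm²; R_n = min(0.6F_uA_nv, 0.6F_yA_gv) + U_bs·F_u·A_nt = 173.1 kN → 130 kN.
Block shear governs: 130 kN.

130 kN (block shear governs)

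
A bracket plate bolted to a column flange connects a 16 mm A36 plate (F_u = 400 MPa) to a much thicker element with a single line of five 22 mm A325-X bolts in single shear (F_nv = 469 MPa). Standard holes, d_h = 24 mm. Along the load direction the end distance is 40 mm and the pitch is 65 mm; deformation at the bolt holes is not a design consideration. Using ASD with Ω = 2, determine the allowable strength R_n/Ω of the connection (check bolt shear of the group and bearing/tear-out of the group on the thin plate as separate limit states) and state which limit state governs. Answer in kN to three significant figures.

446 kN (bolt shear governs)

Bolt shear: A_b = π·22²/4 = 380.1 mm²; R_n = 469 × 380.1 × 5 × 1 / 1000 = 891.4 kN → 891.4 / 2 = 446 kN.
Bearing (1.5 l_c t F_u ≤ 3.0 d t F_u): upper limit = 3.0·22·16·400 / 1000 = 422.4 kN.
  Edge l_c = 40 − 24/2 = 28 → r_n = 268.8 kN; interior l_c = 65 − 24 = 41 → r_n = 393.6 kN.
  R_n,bearing = 1·268.8 + 4·393.6 = 1843 kN → 1843 / 2 = 922 kN.
Bolt shear governs: 446 kN.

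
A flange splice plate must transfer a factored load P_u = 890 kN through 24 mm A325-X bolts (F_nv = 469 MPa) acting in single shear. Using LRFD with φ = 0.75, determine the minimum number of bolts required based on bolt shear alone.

A_b = π·24²/4 = 452.4 mm².
Per-bolt design strength φR_n = 0.75 × 469 × 452.4 × 1 / 1000 = 159.1 kN.
n ≥ 890 / 159.1 = 5.593 → use 6 bolts.

6 bolts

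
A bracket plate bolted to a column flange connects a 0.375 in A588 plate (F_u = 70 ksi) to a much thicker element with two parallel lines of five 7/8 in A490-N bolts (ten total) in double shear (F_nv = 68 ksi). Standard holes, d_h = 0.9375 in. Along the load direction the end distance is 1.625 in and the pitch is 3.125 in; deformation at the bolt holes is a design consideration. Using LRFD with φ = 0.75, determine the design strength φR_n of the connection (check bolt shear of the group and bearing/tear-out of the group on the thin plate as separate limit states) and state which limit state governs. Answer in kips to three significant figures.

385 kips (bearing governs)

Bolt shear: A_b = π·0.875²/4 = 0.6013 in²; R_n = 68 × 0.6013 × 10 × 2 = 817.8 kips → 0.75 × 817.8 = 613 kips.
Bearing (1.2 l_c t F_u ≤ 2.4 d t F_u): upper limit = 2.4·0.875·0.375·70 = 55.13 kips.
  Edge l_c = 1.625 − 0.9375/2 = 1.156 → r_n = 36.42 kips; interior l_c = 3.125 − 0.9375 = 2.188 → r_n = 55.13 kips.
  R_n,bearing = 2·36.42 + 8·55.13 = 513.8 kips → 0.75 × 513.8 = 385 kips.
Bearing governs: 385 kips.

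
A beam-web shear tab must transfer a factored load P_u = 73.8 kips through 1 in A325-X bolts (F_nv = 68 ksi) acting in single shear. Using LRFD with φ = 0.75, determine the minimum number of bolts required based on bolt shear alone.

2 bolts

A_b = π·1²/4 = 0.7854 in².
Per-bolt design strength φR_n = 0.75 × 68 × 0.7854 × 1 = 40.06 kips.
n ≥ 73.8 / 40.06 = 1.842 → use 2 bolts.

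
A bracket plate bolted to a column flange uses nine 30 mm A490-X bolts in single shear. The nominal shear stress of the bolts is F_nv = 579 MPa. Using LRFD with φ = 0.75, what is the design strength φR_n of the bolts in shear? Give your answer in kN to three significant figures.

A_b = π × 30² / 4 = 706.9 mm².
R_n = F_nv · A_b · n · n_s = 579 × 706.9 × 9 × 1 / 1000 = 3683 kN.
Design strength φR_n = 0.75 × 3683 = 2760 kN.

2760 kN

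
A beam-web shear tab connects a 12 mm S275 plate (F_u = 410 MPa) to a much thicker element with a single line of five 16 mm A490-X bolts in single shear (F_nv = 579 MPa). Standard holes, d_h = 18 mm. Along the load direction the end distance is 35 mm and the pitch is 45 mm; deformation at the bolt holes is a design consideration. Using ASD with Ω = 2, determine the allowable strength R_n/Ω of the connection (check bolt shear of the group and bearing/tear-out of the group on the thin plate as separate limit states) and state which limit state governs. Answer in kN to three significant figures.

Bolt shear: A_b = π·16²/4 = 201.1 mm²; R_n = 579 × 201.1 × 5 × 1 / 1000 = 582.1 kN → 582.1 / 2 = 291 kN.
Bearing (1.2 l_c t F_u ≤ 2.4 d t F_u): upper limit = 2.4·16·12·410 / 1000 = 188.9 kN.
  Edge l_c = 35 − 18/2 = 26 → r_n = 153.5 kN; interior l_c = 45 − 18 = 27 → r_n = 159.4 kN.
  R_n,bearing = 1·153.5 + 4·159.4 = 791.1 kN → 791.1 / 2 = 396 kN.
Bolt shear governs: 291 kN.

291 kN (bolt shear governs)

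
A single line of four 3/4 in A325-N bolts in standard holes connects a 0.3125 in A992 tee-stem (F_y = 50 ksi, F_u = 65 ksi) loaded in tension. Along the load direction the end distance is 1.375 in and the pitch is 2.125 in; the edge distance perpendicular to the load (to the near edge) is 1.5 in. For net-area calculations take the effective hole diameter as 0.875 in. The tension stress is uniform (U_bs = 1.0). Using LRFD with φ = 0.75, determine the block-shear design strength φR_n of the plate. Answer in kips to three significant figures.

Shear plane L_v = 1.375 + 3·2.125 = 7.75 in; A_gv = 7.75 × 0.3125 = 2.422 in².
A_nv = (7.75 − 3.5·0.875) × 0.3125 = 1.465 in².
A_nt = (1.5 − 0.5·0.875) × 0.3125 = 0.332 in².
0.6 F_u A_nv = 57.13 kips; 0.6 F_y A_gv = 72.66 kips → shear rupture governs the shear term.
R_n = 57.13 + 1.0 × 65 × 0.332 = 78.71 kips.
Design strength φR_n = 0.75 × 78.71 = 59 kips.

59 kips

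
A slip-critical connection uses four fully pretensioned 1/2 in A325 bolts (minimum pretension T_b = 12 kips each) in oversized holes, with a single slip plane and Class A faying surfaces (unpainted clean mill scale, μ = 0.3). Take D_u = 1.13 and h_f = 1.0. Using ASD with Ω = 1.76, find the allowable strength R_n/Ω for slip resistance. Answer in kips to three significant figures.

R_n = μ · D_u · h_f · T_b · n_s · n_b = 0.3 × 1.13 × 1.0 × 12 × 1 × 4 = 16.27 kips.
Allowable strength R_n/Ω = 16.27 / 1.76 = 9.25 kips.

9.25 kips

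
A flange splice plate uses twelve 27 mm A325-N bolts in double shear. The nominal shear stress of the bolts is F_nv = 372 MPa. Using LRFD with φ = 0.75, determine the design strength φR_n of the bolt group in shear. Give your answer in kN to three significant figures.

A_b = π × 27² / 4 = 572.6 mm².
R_n = F_nv · A_b · n · n_s = 372 × 572.6 × 12 × 2 / 1000 = 5112 kN.
Design strength φR_n = 0.75 × 5112 = 3830 kN.

3830 kN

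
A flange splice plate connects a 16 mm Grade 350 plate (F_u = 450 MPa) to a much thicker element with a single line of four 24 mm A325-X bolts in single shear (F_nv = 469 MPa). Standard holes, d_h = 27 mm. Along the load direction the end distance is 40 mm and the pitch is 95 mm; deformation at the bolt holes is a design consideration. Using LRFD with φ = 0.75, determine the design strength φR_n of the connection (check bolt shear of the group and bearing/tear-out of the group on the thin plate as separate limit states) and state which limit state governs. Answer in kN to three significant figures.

637 kN (bolt shear governs)

Bolt shear: A_b = π·24²/4 = 452.4 mm²; R_n = 469 × 452.4 × 4 × 1 / 1000 = 848.7 kN → 0.75 × 848.7 = 637 kN.
Bearing (1.2 l_c t F_u ≤ 2.4 d t F_u): upper limit = 2.4·24·16·450 / 1000 = 414.7 kN.
  Edge l_c = 40 − 27/2 = 26.5 → r_n = 229 kN; interior l_c = 95 − 27 = 68 → r_n = 414.7 kN.
  R_n,bearing = 1·229 + 3·414.7 = 1473 kN → 0.75 × 1473 = 1100 kN.
Bolt shear governs: 637 kN.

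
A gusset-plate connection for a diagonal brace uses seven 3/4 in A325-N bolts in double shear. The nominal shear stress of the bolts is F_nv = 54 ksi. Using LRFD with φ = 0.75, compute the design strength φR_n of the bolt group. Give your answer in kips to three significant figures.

A_b = π × 0.75² / 4 = 0.4418 in².
R_n = F_nv · A_b · n · n_s = 54 × 0.4418 × 7 × 2 = 334 kips.
Design strength φR_n = 0.75 × 334 = 250 kips.

250 kips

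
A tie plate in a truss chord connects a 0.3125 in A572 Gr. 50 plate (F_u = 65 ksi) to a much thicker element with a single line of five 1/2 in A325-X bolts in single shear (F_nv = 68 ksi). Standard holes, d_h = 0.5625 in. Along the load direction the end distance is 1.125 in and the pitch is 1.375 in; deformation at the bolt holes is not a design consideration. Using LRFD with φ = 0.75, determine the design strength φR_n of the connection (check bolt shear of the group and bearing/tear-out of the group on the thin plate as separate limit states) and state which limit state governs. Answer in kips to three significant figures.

Bolt shear: A_b = π·0.5²/4 = 0.1963 in²; R_n = 68 × 0.1963 × 5 × 1 = 66.76 kips → 0.75 × 66.76 = 50.1 kips.
Bearing (1.5 l_c t F_u ≤ 3.0 d t F_u): upper limit = 3.0·0.5·0.3125·65 = 30.47 kips.
  Edge l_c = 1.125 − 0.5625/2 = 0.8438 → r_n = 25.71 kips; interior l_c = 1.375 − 0.5625 = 0.8125 → r_n = 24.76 kips.
  R_n,bearing = 1·25.71 + 4·24.76 = 124.7 kips → 0.75 × 124.7 = 93.5 kips.
Bolt shear governs: 50.1 kips.

50.1 kips (bolt shear governs)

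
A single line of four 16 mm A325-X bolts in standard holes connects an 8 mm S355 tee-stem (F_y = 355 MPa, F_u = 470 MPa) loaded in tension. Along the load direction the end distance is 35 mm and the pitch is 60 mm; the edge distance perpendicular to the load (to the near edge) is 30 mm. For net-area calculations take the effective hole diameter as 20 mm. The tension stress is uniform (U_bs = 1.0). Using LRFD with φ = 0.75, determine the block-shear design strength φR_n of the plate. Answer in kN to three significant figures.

302 kN

Shear plane L_v = 35 + 3·60 = 215 mm; A_gv = 215 × 8 = 1720 mm².
A_nv = (215 − 3.5·20) × 8 = 1160 mm².
A_nt = (30 − 0.5·20) × 8 = 160 mm².
0.6 F_u A_nv = 327.1 kN; 0.6 F_y A_gv = 366.4 kN → shear rupture governs the shear term.
R_n = 327.1 + 1.0 × 470 × 160 / 1000 = 402.3 kN.
Design strength φR_n = 0.75 × 402.3 = 302 kN.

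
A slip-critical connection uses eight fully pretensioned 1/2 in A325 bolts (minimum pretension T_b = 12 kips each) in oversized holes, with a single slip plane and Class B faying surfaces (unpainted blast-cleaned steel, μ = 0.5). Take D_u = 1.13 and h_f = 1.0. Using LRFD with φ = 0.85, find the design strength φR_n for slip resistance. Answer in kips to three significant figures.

46.1 kips

R_n = μ · D_u · h_f · T_b · n_s · n_b = 0.5 × 1.13 × 1.0 × 12 × 1 × 8 = 54.24 kips.
Design strength φR_n = 0.85 × 54.24 = 46.1 kips.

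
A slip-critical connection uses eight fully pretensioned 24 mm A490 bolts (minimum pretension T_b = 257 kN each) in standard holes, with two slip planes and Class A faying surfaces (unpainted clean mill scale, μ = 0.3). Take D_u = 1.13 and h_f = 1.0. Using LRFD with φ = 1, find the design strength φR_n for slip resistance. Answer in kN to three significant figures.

1390 kN

R_n = μ · D_u · h_f · T_b · n_s · n_b = 0.3 × 1.13 × 1.0 × 257 × 2 × 8 = 1394 kN.
Design strength φR_n = 1 × 1394 = 1390 kN.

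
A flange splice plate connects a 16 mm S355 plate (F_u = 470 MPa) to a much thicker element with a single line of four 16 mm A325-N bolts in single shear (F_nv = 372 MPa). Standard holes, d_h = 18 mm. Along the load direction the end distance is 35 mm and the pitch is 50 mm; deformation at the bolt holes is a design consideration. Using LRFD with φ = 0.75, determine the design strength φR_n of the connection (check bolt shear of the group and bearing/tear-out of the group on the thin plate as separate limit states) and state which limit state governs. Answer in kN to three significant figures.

Bolt shear: A_b = π·16²/4 = 201.1 mm²; R_n = 372 × 201.1 × 4 × 1 / 1000 = 299.2 kN → 0.75 × 299.2 = 224 kN.
Bearing (1.2 l_c t F_u ≤ 2.4 d t F_u): upper limit = 2.4·16·16·470 / 1000 = 288.8 kN.
  Edge l_c = 35 − 18/2 = 26 → r_n = 234.6 kN; interior l_c = 50 − 18 = 32 → r_n = 288.8 kN.
  R_n,bearing = 1·234.6 + 3·288.8 = 1101 kN → 0.75 × 1101 = 826 kN.
Bolt shear governs: 224 kN.

224 kN (bolt shear governs)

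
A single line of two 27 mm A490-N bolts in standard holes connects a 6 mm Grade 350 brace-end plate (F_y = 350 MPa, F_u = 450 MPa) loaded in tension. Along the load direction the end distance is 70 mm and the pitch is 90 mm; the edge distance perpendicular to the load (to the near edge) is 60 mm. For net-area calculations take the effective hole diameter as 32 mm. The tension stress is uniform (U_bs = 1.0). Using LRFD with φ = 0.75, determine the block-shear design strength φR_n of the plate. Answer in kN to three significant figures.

Shear plane L_v = 70 + 1·90 = 160 mm; A_gv = 160 × 6 = 960 mm².
A_nv = (160 − 1.5·32) × 6 = 672 mm².
A_nt = (60 − 0.5·32) × 6 = 264 mm².
0.6 F_u A_nv = 181.4 kN; 0.6 F_y A_gv = 201.6 kN → shear rupture governs the shear term.
R_n = 181.4 + 1.0 × 450 × 264 / 1000 = 300.2 kN.
Design strength φR_n = 0.75 × 300.2 = 225 kN.

225 kN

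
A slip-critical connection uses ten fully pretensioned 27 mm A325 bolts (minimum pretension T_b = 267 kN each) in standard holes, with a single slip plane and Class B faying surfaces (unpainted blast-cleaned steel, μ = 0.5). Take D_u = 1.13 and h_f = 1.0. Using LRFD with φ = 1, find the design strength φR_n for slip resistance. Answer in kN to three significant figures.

1510 kN

R_n = μ · D_u · h_f · T_b · n_s · n_b = 0.5 × 1.13 × 1.0 × 267 × 1 × 10 = 1509 kN.
Design strength φR_n = 1 × 1509 = 1510 kN.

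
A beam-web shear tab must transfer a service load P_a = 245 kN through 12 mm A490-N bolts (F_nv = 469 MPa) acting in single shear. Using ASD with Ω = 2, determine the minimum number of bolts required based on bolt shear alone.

10 bolts

A_b = π·12²/4 = 113.1 mm².
Per-bolt allowable strength R_n/Ω = 469 × 113.1 × 1 / 1000 / 2 = 26.52 kN.
n ≥ 245 / 26.52 = 9.238 → use 10 bolts.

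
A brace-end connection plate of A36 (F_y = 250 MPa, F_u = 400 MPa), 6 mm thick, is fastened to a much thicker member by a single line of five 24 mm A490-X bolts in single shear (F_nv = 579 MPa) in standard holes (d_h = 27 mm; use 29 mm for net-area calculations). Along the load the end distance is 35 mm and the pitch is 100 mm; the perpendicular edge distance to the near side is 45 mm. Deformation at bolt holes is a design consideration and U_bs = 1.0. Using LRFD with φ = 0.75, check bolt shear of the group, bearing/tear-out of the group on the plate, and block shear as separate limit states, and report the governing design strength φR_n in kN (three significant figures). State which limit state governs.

349 kN (block shear governs)

Bolt shear: A_b = π·24²/4 = 452.4 mm²; R_n = 579 × 452.4 × 5 × 1 / 1000 = 1310 kN → 0.75 × 1310 = 982 kN.
Bearing: edge l_c = 21.5, r_n = 61.92 kN; interior l_c = 73, r_n = 138.2 kN; R_n = 61.92 + 4·138.2 = 614.9 kN → 461 kN.
Block shear: A_gv = 2610, A_nv = 1827, A_nt = 183 mm²; R_n = min(0.6F_uA_nv, 0.6F_yA_gv) + U_bs·F_u·A_nt = 464.7 kN → 349 kN.
Block shear governs: 349 kN.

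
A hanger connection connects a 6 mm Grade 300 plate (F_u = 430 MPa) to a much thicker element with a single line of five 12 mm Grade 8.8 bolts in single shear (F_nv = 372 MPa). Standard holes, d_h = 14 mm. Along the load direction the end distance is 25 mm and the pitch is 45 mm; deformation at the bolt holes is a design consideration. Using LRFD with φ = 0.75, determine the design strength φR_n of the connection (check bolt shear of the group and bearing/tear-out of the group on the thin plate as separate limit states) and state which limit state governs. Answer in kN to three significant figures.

158 kN (bolt shear governs)

Bolt shear: A_b = π·12²/4 = 113.1 mm²; R_n = 372 × 113.1 × 5 × 1 / 1000 = 210.4 kN → 0.75 × 210.4 = 158 kN.
Bearing (1.2 l_c t F_u ≤ 2.4 d t F_u): upper limit = 2.4·12·6·430 / 1000 = 74.3 kN.
  Edge l_c = 25 − 14/2 = 18 → r_n = 55.73 kN; interior l_c = 45 − 14 = 31 → r_n = 74.3 kN.
  R_n,bearing = 1·55.73 + 4·74.3 = 352.9 kN → 0.75 × 352.9 = 265 kN.
Bolt shear governs: 158 kN.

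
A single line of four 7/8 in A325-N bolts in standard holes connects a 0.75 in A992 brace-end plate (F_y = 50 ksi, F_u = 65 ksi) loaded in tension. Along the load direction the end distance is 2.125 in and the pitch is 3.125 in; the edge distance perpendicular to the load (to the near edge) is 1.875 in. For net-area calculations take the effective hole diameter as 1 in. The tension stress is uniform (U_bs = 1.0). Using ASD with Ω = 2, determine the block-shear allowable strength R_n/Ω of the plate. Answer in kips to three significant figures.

Shear plane L_v = 2.125 + 3·3.125 = 11.5 in; A_gv = 11.5 × 0.75 = 8.625 in².
A_nv = (11.5 − 3.5·1) × 0.75 = 6 in².
A_nt = (1.875 − 0.5·1) × 0.75 = 1.031 in².
0.6 F_u A_nv = 234 kips; 0.6 F_y A_gv = 258.8 kips → shear rupture governs the shear term.
R_n = 234 + 1.0 × 65 × 1.031 = 301 kips.
Allowable strength R_n/Ω = 301 / 2 = 151 kips.

151 kips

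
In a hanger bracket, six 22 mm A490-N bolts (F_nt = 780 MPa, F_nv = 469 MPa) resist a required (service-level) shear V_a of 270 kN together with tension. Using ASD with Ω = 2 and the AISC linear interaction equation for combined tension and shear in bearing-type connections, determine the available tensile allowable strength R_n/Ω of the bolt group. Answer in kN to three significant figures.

A_b = π·22²/4 = 380.1 mm²; f_rv = 270 × 1000 / (6 × 380.1) = 118.4 MPa.
F'_nt = 1.3 F_nt − (Ω F_nt / F_nv) f_rv = 1.3·780 − (2·780/469)·118.4 = 620.2 MPa, capped at F_nt → F'_nt = 620.2 MPa.
R_n = F'_nt · A_b · n = 620.2 × 380.1 × 6 / 1000 = 1415 kN.
Allowable strength R_n/Ω = 1415 / 2 = 707 kN.

707 kN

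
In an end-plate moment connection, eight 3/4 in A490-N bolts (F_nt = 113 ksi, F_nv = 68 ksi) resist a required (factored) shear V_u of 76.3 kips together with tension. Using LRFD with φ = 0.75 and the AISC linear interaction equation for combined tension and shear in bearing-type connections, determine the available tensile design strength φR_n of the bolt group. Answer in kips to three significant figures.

A_b = π·0.75²/4 = 0.4418 in²; f_rv = 76.3 / (8 × 0.4418) = 21.59 ksi.
F'_nt = 1.3 F_nt − (F_nt / φF_nv) f_rv = 1.3·113 − (113/(0.75·68))·21.59 = 99.07 ksi, capped at F_nt → F'_nt = 99.07 ksi.
R_n = F'_nt · A_b · n = 99.07 × 0.4418 × 8 = 350.1 kips.
Design strength φR_n = 0.75 × 350.1 = 263 kips.

263 kips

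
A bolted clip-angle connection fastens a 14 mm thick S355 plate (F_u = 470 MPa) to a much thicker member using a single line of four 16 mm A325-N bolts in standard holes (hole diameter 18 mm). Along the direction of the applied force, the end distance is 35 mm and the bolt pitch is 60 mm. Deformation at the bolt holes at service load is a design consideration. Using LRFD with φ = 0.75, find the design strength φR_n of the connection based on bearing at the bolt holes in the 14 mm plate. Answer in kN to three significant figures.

Per bolt r_n = 1.2 l_c t F_u ≤ 2.4 d t F_u; upper limit = 2.4 × 16 × 14 × 470 / 1000 = 252.7 kN.
Edge bolt: l_c = 35 − 18/2 = 26 mm → 1.2 × 26 × 14 × 470 / 1000 = 205.3 → r_n = 205.3 kN.
Interior bolts: l_c = 60 − 18 = 42 mm → 1.2 × 42 × 14 × 470 / 1000 = 331.6 → r_n = 252.7 kN.
R_n = 1 × 205.3 + 3 × 252.7 = 963.3 kN.
Design strength φR_n = 0.75 × 963.3 = 722 kN.

722 kN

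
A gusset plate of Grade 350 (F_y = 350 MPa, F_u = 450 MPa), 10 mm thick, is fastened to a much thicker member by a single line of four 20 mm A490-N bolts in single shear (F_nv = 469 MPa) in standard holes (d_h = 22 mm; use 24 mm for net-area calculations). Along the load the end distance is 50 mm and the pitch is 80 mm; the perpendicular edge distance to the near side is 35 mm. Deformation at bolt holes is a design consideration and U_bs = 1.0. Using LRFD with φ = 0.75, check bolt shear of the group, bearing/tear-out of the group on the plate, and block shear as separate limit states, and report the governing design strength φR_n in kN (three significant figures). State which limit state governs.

442 kN (bolt shear governs)

Bolt shear: A_b = π·20²/4 = 314.2 mm²; R_n = 469 × 314.2 × 4 × 1 / 1000 = 589.4 kN → 0.75 × 589.4 = 442 kN.
Bearing: edge l_c = 39, r_n = 210.6 kN; interior l_c = 58, r_n = 216 kN; R_n = 210.6 + 3·216 = 858.6 kN → 644 kN.
Block shear: A_gv = 2900, A_nv = 2060, A_nt = 230 mm²; R_n = min(0.6F_uA_nv, 0.6F_yA_gv) + U_bs·F_u·A_nt = 659.7 kN → 495 kN.
Bolt shear governs: 442 kN.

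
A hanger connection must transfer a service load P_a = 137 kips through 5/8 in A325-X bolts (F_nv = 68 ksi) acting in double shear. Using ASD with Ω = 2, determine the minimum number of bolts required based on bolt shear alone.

7 bolts

A_b = π·0.625²/4 = 0.3068 in².
Per-bolt allowable strength R_n/Ω = 68 × 0.3068 × 2 / 2 = 20.86 kips.
n ≥ 137 / 20.86 = 6.567 → use 7 bolts.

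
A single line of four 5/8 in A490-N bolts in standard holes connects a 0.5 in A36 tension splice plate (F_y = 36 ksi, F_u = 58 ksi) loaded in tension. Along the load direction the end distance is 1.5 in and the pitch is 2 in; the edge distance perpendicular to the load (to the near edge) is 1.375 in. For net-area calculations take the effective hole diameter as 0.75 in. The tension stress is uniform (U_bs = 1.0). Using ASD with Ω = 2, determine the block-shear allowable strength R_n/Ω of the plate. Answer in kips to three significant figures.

55 kips

Shear plane L_v = 1.5 + 3·2 = 7.5 in; A_gv = 7.5 × 0.5 = 3.75 in².
A_nv = (7.5 − 3.5·0.75) × 0.5 = 2.438 in².
A_nt = (1.375 − 0.5·0.75) × 0.5 = 0.5 in².
0.6 F_u A_nv = 84.82 kips; 0.6 F_y A_gv = 81 kips → shear yielding governs the shear term.
R_n = 81 + 1.0 × 58 × 0.5 = 110 kips.
Allowable strength R_n/Ω = 110 / 2 = 55 kips.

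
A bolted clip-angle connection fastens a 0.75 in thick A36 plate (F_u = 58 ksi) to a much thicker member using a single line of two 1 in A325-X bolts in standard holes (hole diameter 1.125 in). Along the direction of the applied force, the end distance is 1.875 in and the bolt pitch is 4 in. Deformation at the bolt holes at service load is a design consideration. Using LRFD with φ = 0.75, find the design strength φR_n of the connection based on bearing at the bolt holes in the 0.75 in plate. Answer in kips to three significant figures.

Per bolt r_n = 1.2 l_c t F_u ≤ 2.4 d t F_u; upper limit = 2.4 × 1 × 0.75 × 58 = 104.4 kips.
Edge bolt: l_c = 1.875 − 1.125/2 = 1.312 in → 1.2 × 1.312 × 0.75 × 58 = 68.51 → r_n = 68.51 kips.
Interior bolts: l_c = 4 − 1.125 = 2.875 in → 1.2 × 2.875 × 0.75 × 58 = 150.1 → r_n = 104.4 kips.
R_n = 1 × 68.51 + 1 × 104.4 = 172.9 kips.
Design strength φR_n = 0.75 × 172.9 = 130 kips.

130 kips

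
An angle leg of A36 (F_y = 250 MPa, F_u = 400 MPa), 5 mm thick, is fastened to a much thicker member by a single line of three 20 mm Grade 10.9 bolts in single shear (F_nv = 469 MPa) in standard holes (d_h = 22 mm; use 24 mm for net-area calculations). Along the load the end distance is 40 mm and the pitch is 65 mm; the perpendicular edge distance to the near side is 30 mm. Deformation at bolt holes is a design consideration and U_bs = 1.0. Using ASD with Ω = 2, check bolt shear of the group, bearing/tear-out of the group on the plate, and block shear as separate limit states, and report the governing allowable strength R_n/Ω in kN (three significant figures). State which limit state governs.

Bolt shear: A_b = π·20²/4 = 314.2 mm²; R_n = 469 × 314.2 × 3 × 1 / 1000 = 442 kN → 442 / 2 = 221 kN.
Bearing: edge l_c = 29, r_n = 69.6 kN; interior l_c = 43, r_n = 96 kN; R_n = 69.6 + 2·96 = 261.6 kN → 131 kN.
Block shear: A_gv = 850, A_nv = 550, A_nt = 90 mm²; R_n = min(0.6F_uA_nv, 0.6F_yA_gv) + U_bs·F_u·A_nt = 163.5 kN → 81.8 kN.
Block shear governs: 81.8 kN.

81.8 kN (block shear governs)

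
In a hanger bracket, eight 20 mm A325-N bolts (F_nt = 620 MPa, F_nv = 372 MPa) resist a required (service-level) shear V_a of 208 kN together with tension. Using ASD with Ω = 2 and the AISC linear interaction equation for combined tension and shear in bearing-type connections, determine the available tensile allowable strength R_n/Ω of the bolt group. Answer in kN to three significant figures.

666 kN

A_b = π·20²/4 = 314.2 mm²; f_rv = 208 × 1000 / (8 × 314.2) = 82.76 MPa.
F'_nt = 1.3 F_nt − (Ω F_nt / F_nv) f_rv = 1.3·620 − (2·620/372)·82.76 = 530.1 MPa, capped at F_nt → F'_nt = 530.1 MPa.
R_n = F'_nt · A_b · n = 530.1 × 314.2 × 8 / 1000 = 1332 kN.
Allowable strength R_n/Ω = 1332 / 2 = 666 kN.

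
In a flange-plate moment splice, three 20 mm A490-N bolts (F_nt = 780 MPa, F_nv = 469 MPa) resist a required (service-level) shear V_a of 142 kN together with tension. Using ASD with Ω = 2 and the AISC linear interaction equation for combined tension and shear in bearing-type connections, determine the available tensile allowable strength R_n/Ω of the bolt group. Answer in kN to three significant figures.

A_b = π·20²/4 = 314.2 mm²; f_rv = 142 × 1000 / (3 × 314.2) = 150.7 MPa.
F'_nt = 1.3 F_nt − (Ω F_nt / F_nv) f_rv = 1.3·780 − (2·780/469)·150.7 = 512.8 MPa, capped at F_nt → F'_nt = 512.8 MPa.
R_n = F'_nt · A_b · n = 512.8 × 314.2 × 3 / 1000 = 483.3 kN.
Allowable strength R_n/Ω = 483.3 / 2 = 242 kN.

242 kN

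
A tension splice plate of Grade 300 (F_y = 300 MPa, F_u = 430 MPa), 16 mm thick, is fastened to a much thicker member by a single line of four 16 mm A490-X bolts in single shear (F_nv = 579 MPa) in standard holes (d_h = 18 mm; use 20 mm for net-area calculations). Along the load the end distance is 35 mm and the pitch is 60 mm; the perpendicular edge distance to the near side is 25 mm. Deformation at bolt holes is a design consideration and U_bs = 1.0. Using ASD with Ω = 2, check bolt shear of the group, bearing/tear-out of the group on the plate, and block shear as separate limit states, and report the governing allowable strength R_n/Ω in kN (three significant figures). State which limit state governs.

233 kN (bolt shear governs)

Bolt shear: A_b = π·16²/4 = 201.1 mm²; R_n = 579 × 201.1 × 4 × 1 / 1000 = 465.7 kN → 465.7 / 2 = 233 kN.
Bearing: edge l_c = 26, r_n = 214.7 kN; interior l_c = 42, r_n = 264.2 kN; R_n = 214.7 + 3·264.2 = 1007 kN → 504 kN.
Block shear: A_gv = 3440, A_nv = 2320, A_nt = 240 mm²; R_n = min(0.6F_uA_nv, 0.6F_yA_gv) + U_bs·F_u·A_nt = 701.8 kN → 351 kN.
Bolt shear governs: 233 kN.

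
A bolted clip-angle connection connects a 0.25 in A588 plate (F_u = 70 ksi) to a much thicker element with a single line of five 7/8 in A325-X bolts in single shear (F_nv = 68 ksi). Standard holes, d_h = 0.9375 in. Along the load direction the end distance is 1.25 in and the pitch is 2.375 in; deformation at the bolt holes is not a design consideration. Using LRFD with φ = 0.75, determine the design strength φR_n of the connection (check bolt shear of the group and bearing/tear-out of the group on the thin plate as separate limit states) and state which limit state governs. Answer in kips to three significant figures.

Bolt shear: A_b = π·0.875²/4 = 0.6013 in²; R_n = 68 × 0.6013 × 5 × 1 = 204.4 kips → 0.75 × 204.4 = 153 kips.
Bearing (1.5 l_c t F_u ≤ 3.0 d t F_u): upper limit = 3.0·0.875·0.25·70 = 45.94 kips.
  Edge l_c = 1.25 − 0.9375/2 = 0.7812 → r_n = 20.51 kips; interior l_c = 2.375 − 0.9375 = 1.438 → r_n = 37.73 kips.
  R_n,bearing = 1·20.51 + 4·37.73 = 171.4 kips → 0.75 × 171.4 = 129 kips.
Bearing governs: 129 kips.

129 kips (bearing governs)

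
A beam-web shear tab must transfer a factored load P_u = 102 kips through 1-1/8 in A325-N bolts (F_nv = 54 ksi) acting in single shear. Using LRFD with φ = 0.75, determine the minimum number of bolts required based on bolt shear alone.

3 bolts

A_b = π·1.125²/4 = 0.994 in².
Per-bolt design strength φR_n = 0.75 × 54 × 0.994 × 1 = 40.26 kips.
n ≥ 102 / 40.26 = 2.534 → use 3 bolts.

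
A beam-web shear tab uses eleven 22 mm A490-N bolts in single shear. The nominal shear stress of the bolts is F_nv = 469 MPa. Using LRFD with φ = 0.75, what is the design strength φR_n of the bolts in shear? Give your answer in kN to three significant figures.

A_b = π × 22² / 4 = 380.1 mm².
R_n = F_nv · A_b · n · n_s = 469 × 380.1 × 11 × 1 / 1000 = 1961 kN.
Design strength φR_n = 0.75 × 1961 = 1470 kN.

1470 kN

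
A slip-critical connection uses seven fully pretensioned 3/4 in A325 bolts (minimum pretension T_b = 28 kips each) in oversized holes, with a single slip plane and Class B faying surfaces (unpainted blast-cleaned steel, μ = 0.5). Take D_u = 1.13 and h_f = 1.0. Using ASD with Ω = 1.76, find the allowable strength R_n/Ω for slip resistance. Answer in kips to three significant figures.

R_n = μ · D_u · h_f · T_b · n_s · n_b = 0.5 × 1.13 × 1.0 × 28 × 1 × 7 = 110.7 kips.
Allowable strength R_n/Ω = 110.7 / 1.76 = 62.9 kips.

62.9 kips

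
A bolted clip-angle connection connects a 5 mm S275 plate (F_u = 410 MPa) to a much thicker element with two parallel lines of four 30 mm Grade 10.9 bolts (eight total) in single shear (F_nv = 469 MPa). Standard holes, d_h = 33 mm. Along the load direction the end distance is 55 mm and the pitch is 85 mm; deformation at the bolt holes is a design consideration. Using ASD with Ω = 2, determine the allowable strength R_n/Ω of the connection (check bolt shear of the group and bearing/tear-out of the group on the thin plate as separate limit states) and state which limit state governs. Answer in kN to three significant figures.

Bolt shear: A_b = π·30²/4 = 706.9 mm²; R_n = 469 × 706.9 × 8 × 1 / 1000 = 2652 kN → 2652 / 2 = 1330 kN.
Bearing (1.2 l_c t F_u ≤ 2.4 d t F_u): upper limit = 2.4·30·5·410 / 1000 = 147.6 kN.
  Edge l_c = 55 − 33/2 = 38.5 → r_n = 94.71 kN; interior l_c = 85 − 33 = 52 → r_n = 127.9 kN.
  R_n,bearing = 2·94.71 + 6·127.9 = 956.9 kN → 956.9 / 2 = 478 kN.
Bearing governs: 478 kN.

478 kN (bearing governs)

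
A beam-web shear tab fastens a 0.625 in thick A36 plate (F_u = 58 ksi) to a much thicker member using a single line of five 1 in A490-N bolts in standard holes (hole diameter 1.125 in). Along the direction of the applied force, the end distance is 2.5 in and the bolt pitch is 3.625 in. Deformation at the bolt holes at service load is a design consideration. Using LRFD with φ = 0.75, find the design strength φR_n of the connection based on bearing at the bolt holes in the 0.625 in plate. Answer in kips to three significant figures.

324 kips

Per bolt r_n = 1.2 l_c t F_u ≤ 2.4 d t F_u; upper limit = 2.4 × 1 × 0.625 × 58 = 87 kips.
Edge bolt: l_c = 2.5 − 1.125/2 = 1.938 in → 1.2 × 1.938 × 0.625 × 58 = 84.28 → r_n = 84.28 kips.
Interior bolts: l_c = 3.625 − 1.125 = 2.5 in → 1.2 × 2.5 × 0.625 × 58 = 108.8 → r_n = 87 kips.
R_n = 1 × 84.28 + 4 × 87 = 432.3 kips.
Design strength φR_n = 0.75 × 432.3 = 324 kips.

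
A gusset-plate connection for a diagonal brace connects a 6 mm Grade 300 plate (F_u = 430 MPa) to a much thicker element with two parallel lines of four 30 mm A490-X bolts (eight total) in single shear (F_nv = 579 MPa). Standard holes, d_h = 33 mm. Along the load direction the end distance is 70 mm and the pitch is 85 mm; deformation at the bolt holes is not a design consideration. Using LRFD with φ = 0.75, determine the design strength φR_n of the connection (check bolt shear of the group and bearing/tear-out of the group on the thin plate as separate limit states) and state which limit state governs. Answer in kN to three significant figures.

Bolt shear: A_b = π·30²/4 = 706.9 mm²; R_n = 579 × 706.9 × 8 × 1 / 1000 = 3274 kN → 0.75 × 3274 = 2460 kN.
Bearing (1.5 l_c t F_u ≤ 3.0 d t F_u): upper limit = 3.0·30·6·430 / 1000 = 232.2 kN.
  Edge l_c = 70 − 33/2 = 53.5 → r_n = 207 kN; interior l_c = 85 − 33 = 52 → r_n = 201.2 kN.
  R_n,bearing = 2·207 + 6·201.2 = 1622 kN → 0.75 × 1622 = 1220 kN.
Bearing governs: 1220 kN.

1220 kN (bearing governs)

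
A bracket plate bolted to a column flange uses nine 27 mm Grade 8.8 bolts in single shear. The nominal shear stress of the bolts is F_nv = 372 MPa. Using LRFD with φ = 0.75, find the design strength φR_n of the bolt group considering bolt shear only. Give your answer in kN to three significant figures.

1440 kN

A_b = π × 27² / 4 = 572.6 mm².
R_n = F_nv · A_b · n · n_s = 372 × 572.6 × 9 × 1 / 1000 = 1917 kN.
Design strength φR_n = 0.75 × 1917 = 1440 kN.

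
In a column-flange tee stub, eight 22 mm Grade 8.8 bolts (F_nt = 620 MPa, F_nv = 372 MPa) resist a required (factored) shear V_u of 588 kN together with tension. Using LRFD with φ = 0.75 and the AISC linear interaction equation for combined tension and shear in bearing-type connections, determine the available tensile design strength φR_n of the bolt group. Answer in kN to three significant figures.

858 kN

A_b = π·22²/4 = 380.1 mm²; f_rv = 588 × 1000 / (8 × 380.1) = 193.4 MPa.
F'_nt = 1.3 F_nt − (F_nt / φF_nv) f_rv = 1.3·620 − (620/(0.75·372))·193.4 = 376.3 MPa, capped at F_nt → F'_nt = 376.3 MPa.
R_n = F'_nt · A_b · n = 376.3 × 380.1 × 8 / 1000 = 1144 kN.
Design strength φR_n = 0.75 × 1144 = 858 kN.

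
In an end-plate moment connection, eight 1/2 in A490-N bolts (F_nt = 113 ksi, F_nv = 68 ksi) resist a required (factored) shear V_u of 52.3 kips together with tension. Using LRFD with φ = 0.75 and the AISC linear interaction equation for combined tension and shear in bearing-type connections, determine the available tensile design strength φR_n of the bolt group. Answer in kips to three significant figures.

86.2 kips

A_b = π·0.5²/4 = 0.1963 in²; f_rv = 52.3 / (8 × 0.1963) = 33.3 ksi.
F'_nt = 1.3 F_nt − (F_nt / φF_nv) f_rv = 1.3·113 − (113/(0.75·68))·33.3 = 73.13 ksi, capped at F_nt → F'_nt = 73.13 ksi.
R_n = F'_nt · A_b · n = 73.13 × 0.1963 × 8 = 114.9 kips.
Design strength φR_n = 0.75 × 114.9 = 86.2 kips.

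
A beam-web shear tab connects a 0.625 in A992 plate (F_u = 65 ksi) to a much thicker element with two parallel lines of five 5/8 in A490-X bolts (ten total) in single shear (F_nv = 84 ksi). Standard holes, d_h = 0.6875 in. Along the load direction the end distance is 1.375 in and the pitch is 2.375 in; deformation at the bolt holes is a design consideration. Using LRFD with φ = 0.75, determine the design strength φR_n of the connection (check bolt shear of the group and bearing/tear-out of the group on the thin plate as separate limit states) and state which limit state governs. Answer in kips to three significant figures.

Bolt shear: A_b = π·0.625²/4 = 0.3068 in²; R_n = 84 × 0.3068 × 10 × 1 = 257.7 kips → 0.75 × 257.7 = 193 kips.
Bearing (1.2 l_c t F_u ≤ 2.4 d t F_u): upper limit = 2.4·0.625·0.625·65 = 60.94 kips.
  Edge l_c = 1.375 − 0.6875/2 = 1.031 → r_n = 50.27 kips; interior l_c = 2.375 − 0.6875 = 1.688 → r_n = 60.94 kips.
  R_n,bearing = 2·50.27 + 8·60.94 = 588 kips → 0.75 × 588 = 441 kips.
Bolt shear governs: 193 kips.

193 kips (bolt shear governs)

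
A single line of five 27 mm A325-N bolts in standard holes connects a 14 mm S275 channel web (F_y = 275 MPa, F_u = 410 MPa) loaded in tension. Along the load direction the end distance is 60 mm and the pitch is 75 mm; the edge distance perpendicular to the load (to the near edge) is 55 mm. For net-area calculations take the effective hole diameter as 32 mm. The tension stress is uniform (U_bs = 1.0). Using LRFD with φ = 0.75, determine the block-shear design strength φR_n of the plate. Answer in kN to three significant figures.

726 kN

Shear plane L_v = 60 + 4·75 = 360 mm; A_gv = 360 × 14 = 5040 mm².
A_nv = (360 − 4.5·32) × 14 = 3024 mm².
A_nt = (55 − 0.5·32) × 14 = 546 mm².
0.6 F_u A_nv = 743.9 kN; 0.6 F_y A_gv = 831.6 kN → shear rupture governs the shear term.
R_n = 743.9 + 1.0 × 410 × 546 / 1000 = 967.8 kN.
Design strength φR_n = 0.75 × 967.8 = 726 kN.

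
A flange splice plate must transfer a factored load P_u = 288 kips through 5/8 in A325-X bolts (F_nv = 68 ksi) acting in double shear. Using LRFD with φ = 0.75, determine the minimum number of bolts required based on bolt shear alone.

A_b = π·0.625²/4 = 0.3068 in².
Per-bolt design strength φR_n = 0.75 × 68 × 0.3068 × 2 = 31.29 kips.
n ≥ 288 / 31.29 = 9.203 → use 10 bolts.

10 bolts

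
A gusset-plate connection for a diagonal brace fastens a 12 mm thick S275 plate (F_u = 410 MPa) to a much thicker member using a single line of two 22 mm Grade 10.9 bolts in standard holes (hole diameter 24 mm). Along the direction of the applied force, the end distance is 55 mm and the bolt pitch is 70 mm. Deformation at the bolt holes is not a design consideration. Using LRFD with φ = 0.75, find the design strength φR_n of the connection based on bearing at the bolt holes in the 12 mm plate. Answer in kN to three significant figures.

482 kN

Per bolt r_n = 1.5 l_c t F_u ≤ 3.0 d t F_u; upper limit = 3.0 × 22 × 12 × 410 / 1000 = 324.7 kN.
Edge bolt: l_c = 55 − 24/2 = 43 mm → 1.5 × 43 × 12 × 410 / 1000 = 317.3 → r_n = 317.3 kN.
Interior bolts: l_c = 70 − 24 = 46 mm → 1.5 × 46 × 12 × 410 / 1000 = 339.5 → r_n = 324.7 kN.
R_n = 1 × 317.3 + 1 × 324.7 = 642.1 kN.
Design strength φR_n = 0.75 × 642.1 = 482 kN.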